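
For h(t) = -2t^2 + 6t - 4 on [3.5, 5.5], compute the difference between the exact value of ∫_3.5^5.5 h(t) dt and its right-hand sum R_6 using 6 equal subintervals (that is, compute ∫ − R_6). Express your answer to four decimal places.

Exact integral: ∫_3.5^5.5 h(t) dt ≈ -36.333333.
R_6 ≈ -40.407407.
Error ≈ -36.333333 − (-40.407407) ≈ 4.0741.

4.0741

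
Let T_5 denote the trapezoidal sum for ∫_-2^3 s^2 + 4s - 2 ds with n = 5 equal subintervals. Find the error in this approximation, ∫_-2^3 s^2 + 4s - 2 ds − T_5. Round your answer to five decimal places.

-0.83333

Exact integral: ∫_-2^3 f(s) ds ≈ 11.6666667.
T_5 = 12.5.
Error ≈ 11.6666667 − 12.5 ≈ -0.83333.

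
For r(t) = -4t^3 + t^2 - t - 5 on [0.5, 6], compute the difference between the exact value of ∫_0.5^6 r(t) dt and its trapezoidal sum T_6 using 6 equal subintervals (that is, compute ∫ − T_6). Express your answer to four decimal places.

29.2697

Exact integral: ∫_0.5^6 r(t) dt ≈ -1269.354167.
T_6 ≈ -1298.623843.
Error ≈ -1269.354167 − (-1298.623843) ≈ 29.2697.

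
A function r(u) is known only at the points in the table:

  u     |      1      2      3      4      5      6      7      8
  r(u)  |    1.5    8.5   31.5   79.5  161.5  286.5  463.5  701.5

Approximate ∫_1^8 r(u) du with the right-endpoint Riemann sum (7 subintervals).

1732.5

Δu = 1.
Sum = 1·[8.5 + 31.5 + 79.5 + 161.5 + 286.5 + 463.5 + 701.5] = 1732.5.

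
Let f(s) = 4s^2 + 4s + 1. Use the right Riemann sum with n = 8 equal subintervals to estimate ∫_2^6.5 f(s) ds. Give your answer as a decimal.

Δs = (6.5 − 2)/8 = 0.5625.
Right endpoints: 2.5625, 3.125, 3.6875, 4.25, 4.8125, 5.375, 5.9375, 6.5.
f(2.5625) = 37.515625, f(3.125) = 52.5625, f(3.6875) = 70.140625, f(4.25) = 90.25, f(4.8125) = 112.890625, f(5.375) = 138.0625, f(5.9375) = 165.765625, f(6.5) = 196.
Sum = Δs · [f(2.5625) + f(3.125) + f(3.6875) + ...].
Sum = 485.54296875.

485.54296875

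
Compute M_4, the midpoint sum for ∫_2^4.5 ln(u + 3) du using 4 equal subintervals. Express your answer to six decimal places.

Δu = (4.5 − 2)/4 = 0.625.
Midpoints: 2.3125, 2.9375, 3.5625, 4.1875.
f(2.3125) ≈ 1.670063, f(2.9375) ≈ 1.781288, f(3.5625) ≈ 1.881372, f(4.1875) ≈ 1.972343.
Sum = Δu · [f(2.3125) + f(2.9375) + f(3.5625) + f(4.1875)].
Sum ≈ 4.565666.

4.565666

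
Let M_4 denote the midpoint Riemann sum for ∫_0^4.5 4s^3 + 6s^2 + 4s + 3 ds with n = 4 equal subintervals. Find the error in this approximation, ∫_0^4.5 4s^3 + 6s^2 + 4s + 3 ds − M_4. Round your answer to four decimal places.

15.6621

Exact integral: ∫_0^4.5 f(s) ds = 646.3125.
M_4 ≈ 630.650391.
Error ≈ 646.3125 − 630.650391 ≈ 15.6621.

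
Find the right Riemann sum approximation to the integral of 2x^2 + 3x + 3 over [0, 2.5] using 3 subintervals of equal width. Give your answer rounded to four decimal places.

36.2037

Δx = (2.5 − 0)/3 = 5/6.
Right endpoints: 5/6, 5/3, 2.5.
f(5/6) = 62/9, f(5/3) = 122/9, f(2.5) = 23.
Sum = Δx · [f(5/6) + f(5/3) + f(2.5)].
Sum ≈ 36.2037.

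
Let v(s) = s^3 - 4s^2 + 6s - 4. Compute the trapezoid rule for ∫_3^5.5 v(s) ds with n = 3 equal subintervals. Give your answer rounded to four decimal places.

78.9641

Δs = (5.5 − 3)/3 = 5/6.
v(3) = 5, v(23/6) = 3575/216, v(14/3) = 1040/27, v(5.5) = 74.375.
T_3 = (Δs/2)·[v(s_0) + 2v(s_1) + 2v(s_2) + v(s_3)].
Sum ≈ 78.9641.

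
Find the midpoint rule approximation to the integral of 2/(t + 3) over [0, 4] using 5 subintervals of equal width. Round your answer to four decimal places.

Δt = (4 − 0)/5 = 0.8.
Midpoints: 0.4, 1.2, 2, 2.8, 3.6.
f(0.4) = 10/17, f(1.2) = 10/21, f(2) = 0.4, f(2.8) = 10/29, f(3.6) = 10/33.
Sum = Δt · [f(0.4) + f(1.2) + f(2) + f(2.8) + f(3.6)].
Sum ≈ 1.6898.

1.6898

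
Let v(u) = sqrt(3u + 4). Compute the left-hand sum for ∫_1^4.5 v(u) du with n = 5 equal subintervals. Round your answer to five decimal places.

11.60615

Δu = (4.5 − 1)/5 = 0.7.
Left endpoints: 1, 1.7, 2.4, 3.1, 3.8.
v(1) ≈ 2.64575, v(1.7) ≈ 3.01662, v(2.4) ≈ 3.34664, v(3.1) ≈ 3.64692, v(3.8) ≈ 3.92428.
Sum = Δu · [v(1) + v(1.7) + v(2.4) + v(3.1) + v(3.8)].
Sum ≈ 11.60615.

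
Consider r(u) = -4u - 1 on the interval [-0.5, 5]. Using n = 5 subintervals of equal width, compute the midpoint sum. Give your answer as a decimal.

-55

Δu = (5 − (-0.5))/5 = 1.1.
Midpoints: 0.05, 1.15, 2.25, 3.35, 4.45.
r(0.05) = -1.2, r(1.15) = -5.6, r(2.25) = -10, r(3.35) = -14.4, r(4.45) = -18.8.
Sum = Δu · [r(0.05) + r(1.15) + r(2.25) + r(3.35) + r(4.45)].
Sum = -55.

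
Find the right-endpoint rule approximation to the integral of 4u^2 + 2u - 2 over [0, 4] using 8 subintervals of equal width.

112

Δu = (4 − 0)/8 = 0.5.
Right endpoints: 0.5, 1, 1.5, 2, 2.5, 3, 3.5, 4.
f(0.5) = 0, f(1) = 4, f(1.5) = 10, f(2) = 18, f(2.5) = 28, f(3) = 40, f(3.5) = 54, f(4) = 70.
Sum = Δu · [f(0.5) + f(1) + f(1.5) + ...].
Sum = 112.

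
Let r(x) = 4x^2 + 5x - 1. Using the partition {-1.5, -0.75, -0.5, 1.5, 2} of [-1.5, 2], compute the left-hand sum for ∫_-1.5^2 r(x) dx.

Subinterval widths: 0.75, 0.25, 2, 0.5.
Left endpoints: -1.5, -0.75, -0.5, 1.5.
r(-1.5) = 0.5, r(-0.75) = -2.5, r(-0.5) = -2.5, r(1.5) = 15.5.
Sum = Σ Δx_i · r(x_i).
Sum = 2.5.

2.5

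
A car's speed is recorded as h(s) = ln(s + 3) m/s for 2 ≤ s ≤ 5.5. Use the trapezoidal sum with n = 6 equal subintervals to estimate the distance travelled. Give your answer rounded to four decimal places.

Δs = (5.5 − 2)/6 = 7/12.
h(2) ≈ 1.6094, h(31/12) ≈ 1.7198, h(19/6) ≈ 1.8192, h(3.75) ≈ 1.9095, h(13/3) ≈ 1.9924, h(59/12) ≈ 2.0690, h(5.5) ≈ 2.1401.
T_6 = (Δs/2)·[h(s_0) + 2h(s_1) + ... + 2h(s_{5}) + h(s_6)].
Sum ≈ 6.6410.

6.6410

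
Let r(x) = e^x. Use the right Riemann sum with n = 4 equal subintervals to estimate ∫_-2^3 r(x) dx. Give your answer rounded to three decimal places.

Δx = (3 − (-2))/4 = 1.25.
Right endpoints: -0.75, 0.5, 1.75, 3.
r(-0.75) ≈ 0.472, r(0.5) ≈ 1.649, r(1.75) ≈ 5.755, r(3) ≈ 20.086.
Sum = Δx · [r(-0.75) + r(0.5) + r(1.75) + r(3)].
Sum ≈ 34.952.

34.952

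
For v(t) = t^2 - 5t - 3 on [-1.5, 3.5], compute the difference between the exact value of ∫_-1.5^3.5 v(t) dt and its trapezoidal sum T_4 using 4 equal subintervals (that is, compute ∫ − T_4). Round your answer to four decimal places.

Exact integral: ∫_-1.5^3.5 v(t) dt ≈ -24.583333.
T_4 = -23.28125.
Error ≈ -24.583333 − (-23.28125) ≈ -1.3021.

-1.3021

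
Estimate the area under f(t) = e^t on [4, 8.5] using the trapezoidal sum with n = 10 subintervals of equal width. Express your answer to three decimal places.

Δt = (8.5 − 4)/10 = 0.45.
f(4) ≈ 54.598, f(4.45) ≈ 85.627, f(4.9) ≈ 134.290, f(5.35) ≈ 210.608, f(5.8) ≈ 330.300, f(6.25) ≈ 518.013, f(6.7) ≈ 812.406, f(7.15) ≈ 1274.106, f(7.6) ≈ 1998.196, f(8.05) ≈ 3133.795, f(8.5) ≈ 4914.769.
T_10 = (Δt/2)·[f(t_0) + 2f(t_1) + ... + 2f(t_{9}) + f(t_10)].
Sum ≈ 4941.911.

4941.911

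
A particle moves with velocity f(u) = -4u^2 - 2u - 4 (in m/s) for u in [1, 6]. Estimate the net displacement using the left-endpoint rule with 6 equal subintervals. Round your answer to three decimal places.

-281.481

Δu = (6 − 1)/6 = 5/6.
Left endpoints: 1, 11/6, 8/3, 3.5, 13/3, 31/6.
f(1) = -10, f(11/6) = -190/9, f(8/3) = -340/9, f(3.5) = -60, f(13/3) = -790/9, f(31/6) = -1090/9.
Sum = Δu · [f(1) + f(11/6) + f(8/3) + ...].
Sum ≈ -281.481.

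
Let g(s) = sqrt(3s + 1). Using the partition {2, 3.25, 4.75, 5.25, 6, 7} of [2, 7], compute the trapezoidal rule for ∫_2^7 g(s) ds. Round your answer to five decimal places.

18.78413

Subinterval widths: 1.25, 1.5, 0.5, 0.75, 1.
g(2) ≈ 2.64575, g(3.25) ≈ 3.27872, g(4.75) ≈ 3.90512, g(5.25) ≈ 4.09268, g(6) ≈ 4.35890, g(7) ≈ 4.69042.
On each subinterval the trapezoid contributes (Δs_i/2)·[g(s_{i-1}) + g(s_i)].
Sum ≈ 18.78413.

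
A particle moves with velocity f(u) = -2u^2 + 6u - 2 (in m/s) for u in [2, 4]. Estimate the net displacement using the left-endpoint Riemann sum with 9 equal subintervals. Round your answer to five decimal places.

Δu = (4 − 2)/9 = 2/9.
Left endpoints: 2, 20/9, 22/9, 8/3, 26/9, 28/9, 10/3, 32/9, 34/9.
f(2) = 2, f(20/9) = 118/81, f(22/9) = 58/81, f(8/3) = -2/9, f(26/9) = -110/81, f(28/9) = -218/81, f(10/3) = -38/9, f(32/9) = -482/81, f(34/9) = -638/81.
Sum = Δu · [f(2) + f(20/9) + f(22/9) + ...].
Sum ≈ -4.03292.

-4.03292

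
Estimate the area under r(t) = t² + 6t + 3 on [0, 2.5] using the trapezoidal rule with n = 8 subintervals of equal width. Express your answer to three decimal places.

31.499

Δt = (2.5 − 0)/8 = 0.3125.
r(0) = 3, r(0.3125) = 4.97265625, r(0.625) = 7.140625, r(0.9375) = 9.50390625, r(1.25) = 12.0625, r(1.5625) = 14.81640625, r(1.875) = 17.765625, r(2.1875) = 20.91015625, r(2.5) = 24.25.
T_8 = (Δt/2)·[r(t_0) + 2r(t_1) + ... + 2r(t_{7}) + r(t_8)].
Sum ≈ 31.499.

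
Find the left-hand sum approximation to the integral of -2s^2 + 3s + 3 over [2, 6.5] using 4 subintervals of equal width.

-73.3359375

Δs = (6.5 − 2)/4 = 1.125.
Left endpoints: 2, 3.125, 4.25, 5.375.
f(2) = 1, f(3.125) = -7.15625, f(4.25) = -20.375, f(5.375) = -38.65625.
Sum = Δs · [f(2) + f(3.125) + f(4.25) + f(5.375)].
Sum = -73.3359375.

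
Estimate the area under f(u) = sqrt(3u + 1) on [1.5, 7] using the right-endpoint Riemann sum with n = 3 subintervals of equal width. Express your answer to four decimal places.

Δu = (7 − 1.5)/3 = 11/6.
Right endpoints: 10/3, 31/6, 7.
f(10/3) ≈ 3.3166, f(31/6) ≈ 4.0620, f(7) ≈ 4.6904.
Sum = Δu · [f(10/3) + f(31/6) + f(7)].
Sum ≈ 22.1266.

22.1266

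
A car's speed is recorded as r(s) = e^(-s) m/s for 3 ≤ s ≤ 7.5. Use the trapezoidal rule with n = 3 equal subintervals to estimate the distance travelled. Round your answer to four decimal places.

0.0581

Δs = (7.5 − 3)/3 = 1.5.
r(3) ≈ 0.0498, r(4.5) ≈ 0.0111, r(6) ≈ 0.0025, r(7.5) ≈ 0.0006.
T_3 = (Δs/2)·[r(s_0) + 2r(s_1) + 2r(s_2) + r(s_3)].
Sum ≈ 0.0581.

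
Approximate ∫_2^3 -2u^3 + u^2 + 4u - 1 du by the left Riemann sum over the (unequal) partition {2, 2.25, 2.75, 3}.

-12.1171875

Subinterval widths: 0.25, 0.5, 0.25.
Left endpoints: 2, 2.25, 2.75.
f(2) = -5, f(2.25) = -9.71875, f(2.75) = -24.03125.
Sum = Σ Δu_i · f(u_i).
Sum = -12.1171875.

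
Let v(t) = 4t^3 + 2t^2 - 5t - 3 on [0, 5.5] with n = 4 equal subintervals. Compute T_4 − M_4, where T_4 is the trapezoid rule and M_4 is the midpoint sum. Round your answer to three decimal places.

T_4 = 994.51171875.
M_4 ≈ 903.52539.
T_4 − M_4 ≈ 90.986.

90.986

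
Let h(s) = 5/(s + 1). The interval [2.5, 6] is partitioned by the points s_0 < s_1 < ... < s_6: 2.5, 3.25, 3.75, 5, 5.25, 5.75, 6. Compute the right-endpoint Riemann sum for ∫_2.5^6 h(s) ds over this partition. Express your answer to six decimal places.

Subinterval widths: 0.75, 0.5, 1.25, 0.25, 0.5, 0.25.
Right endpoints: 3.25, 3.75, 5, 5.25, 5.75, 6.
h(3.25) = 20/17, h(3.75) = 20/19, h(5) = 5/6, h(5.25) = 0.8, h(5.75) = 20/27, h(6) = 5/7.
Sum = Σ Δs_i · h(s_i).
Sum ≈ 3.199277.

3.199277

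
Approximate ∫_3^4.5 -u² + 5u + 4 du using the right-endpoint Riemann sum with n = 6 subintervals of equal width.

12.265625

Δu = (4.5 − 3)/6 = 0.25.
Right endpoints: 3.25, 3.5, 3.75, 4, 4.25, 4.5.
f(3.25) = 9.6875, f(3.5) = 9.25, f(3.75) = 8.6875, f(4) = 8, f(4.25) = 7.1875, f(4.5) = 6.25.
Sum = Δu · [f(3.25) + f(3.5) + f(3.75) + ...].
Sum = 12.265625.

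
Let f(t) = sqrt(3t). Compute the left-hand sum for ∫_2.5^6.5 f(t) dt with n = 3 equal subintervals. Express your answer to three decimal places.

13.422

Δt = (6.5 − 2.5)/3 = 4/3.
Left endpoints: 2.5, 23/6, 31/6.
f(2.5) ≈ 2.739, f(23/6) ≈ 3.391, f(31/6) ≈ 3.937.
Sum = Δt · [f(2.5) + f(23/6) + f(31/6)].
Sum ≈ 13.422.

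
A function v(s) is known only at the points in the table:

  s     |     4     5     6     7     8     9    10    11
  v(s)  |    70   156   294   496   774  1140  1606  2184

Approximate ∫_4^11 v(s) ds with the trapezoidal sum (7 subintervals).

Δs = 1.
T_7 = (1/2)·[70 + 2·156 + 2·294 + 2·496 + 2·774 + 2·1140 + 2·1606 + 2184] = 5593.

5593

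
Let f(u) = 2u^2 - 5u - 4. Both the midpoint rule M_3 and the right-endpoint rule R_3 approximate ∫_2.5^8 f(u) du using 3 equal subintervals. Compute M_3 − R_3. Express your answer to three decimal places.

M_3 ≈ 161.46065.
R_3 ≈ 251.37037.
M_3 − R_3 ≈ -89.910.

-89.910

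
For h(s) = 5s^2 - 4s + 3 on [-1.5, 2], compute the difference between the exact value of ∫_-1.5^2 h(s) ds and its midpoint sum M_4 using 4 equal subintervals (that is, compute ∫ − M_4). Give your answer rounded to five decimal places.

1.11654

Exact integral: ∫_-1.5^2 h(s) ds ≈ 25.9583333.
M_4 ≈ 24.8417969.
Error ≈ 25.9583333 − 24.8417969 ≈ 1.11654.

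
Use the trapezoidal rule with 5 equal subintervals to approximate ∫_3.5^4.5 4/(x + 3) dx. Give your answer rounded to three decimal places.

0.572

Δx = (4.5 − 3.5)/5 = 0.2.
f(3.5) = 8/13, f(3.7) = 40/67, f(3.9) = 40/69, f(4.1) = 40/71, f(4.3) = 40/73, f(4.5) = 8/15.
T_5 = (Δx/2)·[f(x_0) + 2f(x_1) + ... + 2f(x_{4}) + f(x_5)].
Sum ≈ 0.572.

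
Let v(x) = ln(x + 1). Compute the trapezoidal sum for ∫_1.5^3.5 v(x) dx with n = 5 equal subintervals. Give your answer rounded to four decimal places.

2.4753

Δx = (3.5 − 1.5)/5 = 0.4.
v(1.5) ≈ 0.9163, v(1.9) ≈ 1.0647, v(2.3) ≈ 1.1939, v(2.7) ≈ 1.3083, v(3.1) ≈ 1.4110, v(3.5) ≈ 1.5041.
T_5 = (Δx/2)·[v(x_0) + 2v(x_1) + ... + 2v(x_{4}) + v(x_5)].
Sum ≈ 2.4753.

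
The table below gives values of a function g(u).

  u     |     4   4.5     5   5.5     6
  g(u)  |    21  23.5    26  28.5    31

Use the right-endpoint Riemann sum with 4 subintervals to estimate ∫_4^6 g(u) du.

54.5

Δu = 0.5.
Sum = 0.5·[23.5 + 26 + 28.5 + 31] = 54.5.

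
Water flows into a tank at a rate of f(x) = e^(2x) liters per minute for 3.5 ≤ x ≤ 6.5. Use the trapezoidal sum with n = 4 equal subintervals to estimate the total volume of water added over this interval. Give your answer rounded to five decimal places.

Δx = (6.5 − 3.5)/4 = 0.75.
f(3.5) ≈ 1096.63316, f(4.25) ≈ 4914.76884, f(5) ≈ 22026.46579, f(5.75) ≈ 98715.77101, f(6.5) ≈ 442413.39201.
T_4 = (Δx/2)·[f(x_0) + 2f(x_1) + 2f(x_2) + 2f(x_3) + f(x_4)].
Sum ≈ 260559.01367.

260559.01367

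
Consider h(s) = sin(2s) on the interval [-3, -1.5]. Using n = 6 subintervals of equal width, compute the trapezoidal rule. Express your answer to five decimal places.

0.95468

Δs = (-1.5 − (-3))/6 = 0.25.
h(-3) ≈ 0.27942, h(-2.75) ≈ 0.70554, h(-2.5) ≈ 0.95892, h(-2.25) ≈ 0.97753, h(-2) ≈ 0.75680, h(-1.75) ≈ 0.35078, h(-1.5) ≈ -0.14112.
T_6 = (Δs/2)·[h(s_0) + 2h(s_1) + ... + 2h(s_{5}) + h(s_6)].
Sum ≈ 0.95468.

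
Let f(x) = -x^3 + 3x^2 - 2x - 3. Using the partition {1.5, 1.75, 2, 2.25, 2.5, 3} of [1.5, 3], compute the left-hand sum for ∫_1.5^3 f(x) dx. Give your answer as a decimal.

-5.4375

Subinterval widths: 0.25, 0.25, 0.25, 0.25, 0.5.
Left endpoints: 1.5, 1.75, 2, 2.25, 2.5.
f(1.5) = -2.625, f(1.75) = -2.671875, f(2) = -3, f(2.25) = -3.703125, f(2.5) = -4.875.
Sum = Σ Δx_i · f(x_i).
Sum = -5.4375.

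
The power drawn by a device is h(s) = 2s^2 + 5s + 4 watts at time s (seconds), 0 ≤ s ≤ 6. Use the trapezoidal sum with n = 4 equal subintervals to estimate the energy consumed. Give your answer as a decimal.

262.5

Δs = (6 − 0)/4 = 1.5.
h(0) = 4, h(1.5) = 16, h(3) = 37, h(4.5) = 67, h(6) = 106.
T_4 = (Δs/2)·[h(s_0) + 2h(s_1) + 2h(s_2) + 2h(s_3) + h(s_4)].
Sum = 262.5.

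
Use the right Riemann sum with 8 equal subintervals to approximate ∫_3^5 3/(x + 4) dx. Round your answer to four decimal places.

0.7422

Δx = (5 − 3)/8 = 0.25.
Right endpoints: 3.25, 3.5, 3.75, 4, 4.25, 4.5, 4.75, 5.
f(3.25) = 12/29, f(3.5) = 0.4, f(3.75) = 12/31, f(4) = 0.375, f(4.25) = 4/11, f(4.5) = 6/17, f(4.75) = 12/35, f(5) = 1/3.
Sum = Δx · [f(3.25) + f(3.5) + f(3.75) + ...].
Sum ≈ 0.7422.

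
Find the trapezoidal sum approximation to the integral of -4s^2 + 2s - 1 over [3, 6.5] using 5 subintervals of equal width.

-301.56

Δs = (6.5 − 3)/5 = 0.7.
f(3) = -31, f(3.7) = -48.36, f(4.4) = -69.64, f(5.1) = -94.84, f(5.8) = -123.96, f(6.5) = -157.
T_5 = (Δs/2)·[f(s_0) + 2f(s_1) + ... + 2f(s_{4}) + f(s_5)].
Sum = -301.56.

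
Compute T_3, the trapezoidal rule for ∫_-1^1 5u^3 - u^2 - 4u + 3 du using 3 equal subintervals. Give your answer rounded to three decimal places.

Δu = (1 − (-1))/3 = 2/3.
f(-1) = 1, f(-1/3) = 109/27, f(1/3) = 47/27, f(1) = 3.
T_3 = (Δu/2)·[f(u_0) + 2f(u_1) + 2f(u_2) + f(u_3)].
Sum ≈ 5.185.

5.185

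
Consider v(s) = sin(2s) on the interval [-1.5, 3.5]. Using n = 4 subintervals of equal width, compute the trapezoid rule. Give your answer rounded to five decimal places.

-0.36216

Δs = (3.5 − (-1.5))/4 = 1.25.
v(-1.5) ≈ -0.14112, v(-0.25) ≈ -0.47943, v(1) ≈ 0.90930, v(2.25) ≈ -0.97753, v(3.5) ≈ 0.65699.
T_4 = (Δs/2)·[v(s_0) + 2v(s_1) + 2v(s_2) + 2v(s_3) + v(s_4)].
Sum ≈ -0.36216.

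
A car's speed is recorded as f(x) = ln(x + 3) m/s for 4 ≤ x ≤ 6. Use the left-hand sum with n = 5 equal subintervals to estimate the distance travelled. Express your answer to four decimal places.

4.1030

Δx = (6 − 4)/5 = 0.4.
Left endpoints: 4, 4.4, 4.8, 5.2, 5.6.
f(4) ≈ 1.9459, f(4.4) ≈ 2.0015, f(4.8) ≈ 2.0541, f(5.2) ≈ 2.1041, f(5.6) ≈ 2.1518.
Sum = Δx · [f(4) + f(4.4) + f(4.8) + f(5.2) + f(5.6)].
Sum ≈ 4.1030.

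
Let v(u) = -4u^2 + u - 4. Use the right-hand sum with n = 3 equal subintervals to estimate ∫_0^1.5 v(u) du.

-11.5

Δu = (1.5 − 0)/3 = 0.5.
Right endpoints: 0.5, 1, 1.5.
v(0.5) = -4.5, v(1) = -7, v(1.5) = -11.5.
Sum = Δu · [v(0.5) + v(1) + v(1.5)].
Sum = -11.5.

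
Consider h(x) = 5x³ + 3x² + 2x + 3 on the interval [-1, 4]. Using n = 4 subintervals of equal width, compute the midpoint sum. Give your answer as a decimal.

Δx = (4 − (-1))/4 = 1.25.
Midpoints: -0.375, 0.875, 2.125, 3.375.
h(-0.375) = 1233/512, h(0.875) = 5323/512, h(2.125) = 35213/512, h(3.375) = 120903/512.
Sum = Δx · [h(-0.375) + h(0.875) + h(2.125) + h(3.375)].
Sum = 397.1484375.

397.1484375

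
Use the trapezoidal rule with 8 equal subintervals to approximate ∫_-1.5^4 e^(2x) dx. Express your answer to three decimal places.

1718.197

Δx = (4 − (-1.5))/8 = 0.6875.
f(-1.5) ≈ 0.050, f(-0.8125) ≈ 0.197, f(-0.125) ≈ 0.779, f(0.5625) ≈ 3.080, f(1.25) ≈ 12.182, f(1.9375) ≈ 48.183, f(2.625) ≈ 190.566, f(3.3125) ≈ 753.704, f(4) ≈ 2980.958.
T_8 = (Δx/2)·[f(x_0) + 2f(x_1) + ... + 2f(x_{7}) + f(x_8)].
Sum ≈ 1718.197.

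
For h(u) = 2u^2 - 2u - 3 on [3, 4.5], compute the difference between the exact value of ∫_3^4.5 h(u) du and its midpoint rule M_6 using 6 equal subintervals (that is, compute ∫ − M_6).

0.015625

Exact integral: ∫_3^4.5 h(u) du = 27.
M_6 = 26.984375.
Error = 27 − 26.984375 = 0.015625.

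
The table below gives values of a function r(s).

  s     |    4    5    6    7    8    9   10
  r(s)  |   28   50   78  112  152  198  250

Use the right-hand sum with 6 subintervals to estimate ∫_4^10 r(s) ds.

840

Δs = 1.
Sum = 1·[50 + 78 + 112 + 152 + 198 + 250] = 840.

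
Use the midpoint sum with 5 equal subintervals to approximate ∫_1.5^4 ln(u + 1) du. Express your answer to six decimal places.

Δu = (4 − 1.5)/5 = 0.5.
Midpoints: 1.75, 2.25, 2.75, 3.25, 3.75.
f(1.75) ≈ 1.011601, f(2.25) ≈ 1.178655, f(2.75) ≈ 1.321756, f(3.25) ≈ 1.446919, f(3.75) ≈ 1.558145.
Sum = Δu · [f(1.75) + f(2.25) + f(2.75) + f(3.25) + f(3.75)].
Sum ≈ 3.258538.

3.258538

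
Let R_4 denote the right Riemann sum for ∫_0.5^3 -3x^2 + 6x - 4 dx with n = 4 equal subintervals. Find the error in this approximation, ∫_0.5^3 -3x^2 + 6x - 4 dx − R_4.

Exact integral: ∫_0.5^3 f(x) dx = -10.625.
R_4 = -14.62890625.
Error = -10.625 − (-14.62890625) = 4.00390625.

4.00390625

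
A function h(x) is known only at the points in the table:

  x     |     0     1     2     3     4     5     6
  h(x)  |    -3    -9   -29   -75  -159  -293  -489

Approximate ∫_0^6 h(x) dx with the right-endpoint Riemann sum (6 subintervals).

-1054

Δx = 1.
Sum = 1·[(-9) + (-29) + (-75) + (-159) + (-293) + (-489)] = -1054.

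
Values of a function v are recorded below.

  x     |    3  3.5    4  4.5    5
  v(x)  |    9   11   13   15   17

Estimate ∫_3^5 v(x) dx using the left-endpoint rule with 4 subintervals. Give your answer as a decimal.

Δx = 0.5.
Sum = 0.5·[9 + 11 + 13 + 15] = 24.

24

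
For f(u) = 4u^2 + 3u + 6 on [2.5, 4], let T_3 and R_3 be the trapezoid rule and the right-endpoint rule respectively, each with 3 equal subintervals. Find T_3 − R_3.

-10.875

T_3 = 88.375.
R_3 = 99.25.
T_3 − R_3 = -10.875.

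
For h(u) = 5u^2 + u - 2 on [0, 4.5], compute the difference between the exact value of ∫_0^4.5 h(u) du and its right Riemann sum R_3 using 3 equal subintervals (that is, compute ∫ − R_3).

-87.75

Exact integral: ∫_0^4.5 h(u) du = 153.
R_3 = 240.75.
Error = 153 − 240.75 = -87.75.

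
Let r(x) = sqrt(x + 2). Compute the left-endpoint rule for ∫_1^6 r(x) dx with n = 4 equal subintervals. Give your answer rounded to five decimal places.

10.92111

Δx = (6 − 1)/4 = 1.25.
Left endpoints: 1, 2.25, 3.5, 4.75.
r(1) ≈ 1.73205, r(2.25) ≈ 2.06155, r(3.5) ≈ 2.34521, r(4.75) ≈ 2.59808.
Sum = Δx · [r(1) + r(2.25) + r(3.5) + r(4.75)].
Sum ≈ 10.92111.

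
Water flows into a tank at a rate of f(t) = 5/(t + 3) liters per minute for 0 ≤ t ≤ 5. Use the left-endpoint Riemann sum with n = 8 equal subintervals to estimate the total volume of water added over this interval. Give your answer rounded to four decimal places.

5.2451

Δt = (5 − 0)/8 = 0.625.
Left endpoints: 0, 0.625, 1.25, 1.875, 2.5, 3.125, 3.75, 4.375.
f(0) = 5/3, f(0.625) = 40/29, f(1.25) = 20/17, f(1.875) = 40/39, f(2.5) = 10/11, f(3.125) = 40/49, f(3.75) = 20/27, f(4.375) = 40/59.
Sum = Δt · [f(0) + f(0.625) + f(1.25) + ...].
Sum ≈ 5.2451.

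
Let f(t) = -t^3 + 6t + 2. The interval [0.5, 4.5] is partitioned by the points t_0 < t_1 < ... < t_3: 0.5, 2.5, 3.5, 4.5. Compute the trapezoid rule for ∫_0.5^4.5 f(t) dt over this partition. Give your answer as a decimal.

Subinterval widths: 2, 1, 1.
f(0.5) = 4.875, f(2.5) = 1.375, f(3.5) = -19.875, f(4.5) = -62.125.
On each subinterval the trapezoid contributes (Δt_i/2)·[f(t_{i-1}) + f(t_i)].
Sum = -44.

-44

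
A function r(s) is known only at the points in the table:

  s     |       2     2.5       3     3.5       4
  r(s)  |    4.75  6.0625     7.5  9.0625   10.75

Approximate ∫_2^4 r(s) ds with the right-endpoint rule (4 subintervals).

Δs = 0.5.
Sum = 0.5·[6.0625 + 7.5 + 9.0625 + 10.75] = 16.6875.

16.6875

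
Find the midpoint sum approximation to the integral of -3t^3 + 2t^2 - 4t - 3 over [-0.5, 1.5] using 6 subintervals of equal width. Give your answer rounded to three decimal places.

-11.370

Δt = (1.5 − (-0.5))/6 = 1/3.
Midpoints: -1/3, 0, 1/3, 2/3, 1, 4/3.
f(-1/3) = -4/3, f(0) = -3, f(1/3) = -38/9, f(2/3) = -17/3, f(1) = -8, f(4/3) = -107/9.
Sum = Δt · [f(-1/3) + f(0) + f(1/3) + ...].
Sum ≈ -11.370.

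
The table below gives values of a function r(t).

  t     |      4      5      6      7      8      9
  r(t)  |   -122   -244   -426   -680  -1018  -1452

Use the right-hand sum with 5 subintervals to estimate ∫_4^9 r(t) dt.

Δt = 1.
Sum = 1·[(-244) + (-426) + (-680) + (-1018) + (-1452)] = -3820.

-3820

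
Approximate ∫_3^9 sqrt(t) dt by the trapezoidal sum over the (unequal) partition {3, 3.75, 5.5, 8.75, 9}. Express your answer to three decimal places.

Subinterval widths: 0.75, 1.75, 3.25, 0.25.
f(3) ≈ 1.732, f(3.75) ≈ 1.936, f(5.5) ≈ 2.345, f(8.75) ≈ 2.958, f(9) ≈ 3.000.
On each subinterval the trapezoid contributes (Δt_i/2)·[f(t_{i-1}) + f(t_i)].
Sum ≈ 14.485.

14.485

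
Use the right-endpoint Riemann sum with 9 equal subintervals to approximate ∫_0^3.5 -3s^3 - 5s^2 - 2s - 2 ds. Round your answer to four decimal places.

Δs = (3.5 − 0)/9 = 7/18.
Right endpoints: 7/18, 7/9, 7/6, 14/9, 35/18, 7/3, 49/18, 28/9, 3.5.
f(7/18) = -7213/1944, f(7/9) = -1942/243, f(7/6) = -1145/72, f(14/9) = -6926/243, f(35/18) = -91073/1944, f(7/3) = -72, f(49/18) = -204151/1944, f(28/9) = -35710/243, f(3.5) = -198.875.
Sum = Δs · [f(7/18) + f(7/9) + f(7/6) + ...].
Sum ≈ -243.3670.

-243.3670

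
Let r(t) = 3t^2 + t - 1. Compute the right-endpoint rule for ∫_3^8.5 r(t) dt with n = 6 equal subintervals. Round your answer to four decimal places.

705.0503

Δt = (8.5 − 3)/6 = 11/12.
Right endpoints: 47/12, 29/6, 5.75, 20/3, 91/12, 8.5.
r(47/12) = 48.9375, r(29/6) = 887/12, r(5.75) = 103.9375, r(20/3) = 139, r(91/12) = 8597/48, r(8.5) = 224.25.
Sum = Δt · [r(47/12) + r(29/6) + r(5.75) + ...].
Sum ≈ 705.0503.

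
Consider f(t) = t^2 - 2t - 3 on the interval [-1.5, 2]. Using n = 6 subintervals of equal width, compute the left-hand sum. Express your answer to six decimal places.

-6.728588

Δt = (2 − (-1.5))/6 = 7/12.
Left endpoints: -1.5, -11/12, -1/3, 0.25, 5/6, 17/12.
f(-1.5) = 2.25, f(-11/12) = -47/144, f(-1/3) = -20/9, f(0.25) = -3.4375, f(5/6) = -143/36, f(17/12) = -551/144.
Sum = Δt · [f(-1.5) + f(-11/12) + f(-1/3) + ...].
Sum ≈ -6.728588.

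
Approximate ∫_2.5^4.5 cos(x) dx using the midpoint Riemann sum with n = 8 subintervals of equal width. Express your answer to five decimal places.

-1.58011

Δx = (4.5 − 2.5)/8 = 0.25.
Midpoints: 2.625, 2.875, 3.125, 3.375, 3.625, 3.875, 4.125, 4.375.
f(2.625) ≈ -0.86951, f(2.875) ≈ -0.96467, f(3.125) ≈ -0.99986, f(3.375) ≈ -0.97288, f(3.625) ≈ -0.88542, f(3.875) ≈ -0.74290, f(4.125) ≈ -0.55419, f(4.375) ≈ -0.33102.
Sum = Δx · [f(2.625) + f(2.875) + f(3.125) + ...].
Sum ≈ -1.58011.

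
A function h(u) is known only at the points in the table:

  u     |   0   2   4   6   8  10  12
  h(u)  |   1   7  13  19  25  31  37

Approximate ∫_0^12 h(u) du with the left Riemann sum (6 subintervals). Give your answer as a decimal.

192

Δu = 2.
Sum = 2·[1 + 7 + 13 + 19 + 25 + 31] = 192.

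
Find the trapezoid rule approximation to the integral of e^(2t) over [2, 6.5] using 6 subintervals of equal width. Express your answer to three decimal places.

261174.244

Δt = (6.5 − 2)/6 = 0.75.
f(2) ≈ 54.598, f(2.75) ≈ 244.692, f(3.5) ≈ 1096.633, f(4.25) ≈ 4914.769, f(5) ≈ 22026.466, f(5.75) ≈ 98715.771, f(6.5) ≈ 442413.392.
T_6 = (Δt/2)·[f(t_0) + 2f(t_1) + ... + 2f(t_{5}) + f(t_6)].
Sum ≈ 261174.244.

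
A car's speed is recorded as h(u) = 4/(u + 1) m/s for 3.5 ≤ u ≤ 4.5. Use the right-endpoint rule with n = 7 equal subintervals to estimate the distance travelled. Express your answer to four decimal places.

Δu = (4.5 − 3.5)/7 = 1/7.
Right endpoints: 51/14, 53/14, 55/14, 57/14, 59/14, 61/14, 4.5.
h(51/14) = 56/65, h(53/14) = 56/67, h(55/14) = 56/69, h(57/14) = 56/71, h(59/14) = 56/73, h(61/14) = 56/75, h(4.5) = 8/11.
Sum = Δu · [h(51/14) + h(53/14) + h(55/14) + ...].
Sum ≈ 0.7912.

0.7912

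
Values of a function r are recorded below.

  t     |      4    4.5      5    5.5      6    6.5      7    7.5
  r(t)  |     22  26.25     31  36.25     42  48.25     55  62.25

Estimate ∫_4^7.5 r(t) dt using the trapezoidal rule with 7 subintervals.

Δt = 0.5.
T_7 = (0.5/2)·[22 + 2·26.25 + 2·31 + 2·36.25 + 2·42 + 2·48.25 + 2·55 + 62.25] = 140.4375.

140.4375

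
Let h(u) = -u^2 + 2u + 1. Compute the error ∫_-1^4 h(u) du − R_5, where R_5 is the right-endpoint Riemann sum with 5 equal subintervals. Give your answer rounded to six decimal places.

Exact integral: ∫_-1^4 h(u) du ≈ -1.66666667.
R_5 = -5.
Error ≈ -1.66666667 − (-5) ≈ 3.333333.

3.333333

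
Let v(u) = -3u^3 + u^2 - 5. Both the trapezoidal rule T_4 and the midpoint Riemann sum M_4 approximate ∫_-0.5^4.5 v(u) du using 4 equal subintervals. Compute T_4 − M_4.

-33.203125

T_4 = -324.21875.
M_4 = -291.015625.
T_4 − M_4 = -33.203125.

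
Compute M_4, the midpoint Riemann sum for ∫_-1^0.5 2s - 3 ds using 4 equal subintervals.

Δs = (0.5 − (-1))/4 = 0.375.
Midpoints: -0.8125, -0.4375, -0.0625, 0.3125.
f(-0.8125) = -4.625, f(-0.4375) = -3.875, f(-0.0625) = -3.125, f(0.3125) = -2.375.
Sum = Δs · [f(-0.8125) + f(-0.4375) + f(-0.0625) + f(0.3125)].
Sum = -5.25.

-5.25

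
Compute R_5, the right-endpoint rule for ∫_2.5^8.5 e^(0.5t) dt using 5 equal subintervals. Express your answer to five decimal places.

177.17231

Δt = (8.5 − 2.5)/5 = 1.2.
Right endpoints: 3.7, 4.9, 6.1, 7.3, 8.5.
f(3.7) ≈ 6.35982, f(4.9) ≈ 11.58835, f(6.1) ≈ 21.11534, f(7.3) ≈ 38.47467, f(8.5) ≈ 70.10541.
Sum = Δt · [f(3.7) + f(4.9) + f(6.1) + f(7.3) + f(8.5)].
Sum ≈ 177.17231.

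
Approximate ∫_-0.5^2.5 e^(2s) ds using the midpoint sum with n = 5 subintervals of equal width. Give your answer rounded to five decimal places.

Δs = (2.5 − (-0.5))/5 = 0.6.
Midpoints: -0.2, 0.4, 1, 1.6, 2.2.
f(-0.2) ≈ 0.67032, f(0.4) ≈ 2.22554, f(1) ≈ 7.38906, f(1.6) ≈ 24.53253, f(2.2) ≈ 81.45087.
Sum = Δs · [f(-0.2) + f(0.4) + f(1) + f(1.6) + f(2.2)].
Sum ≈ 69.76099.

69.76099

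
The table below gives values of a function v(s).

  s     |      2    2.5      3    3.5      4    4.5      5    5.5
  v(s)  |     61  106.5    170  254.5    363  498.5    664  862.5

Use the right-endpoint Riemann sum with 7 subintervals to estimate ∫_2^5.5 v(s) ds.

1459.5

Δs = 0.5.
Sum = 0.5·[106.5 + 170 + 254.5 + 363 + 498.5 + 664 + 862.5] = 1459.5.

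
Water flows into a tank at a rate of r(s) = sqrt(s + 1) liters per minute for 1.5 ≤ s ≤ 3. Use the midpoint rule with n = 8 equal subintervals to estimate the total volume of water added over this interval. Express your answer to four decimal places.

2.6982

Δs = (3 − 1.5)/8 = 0.1875.
Midpoints: 1.59375, 1.78125, 1.96875, 2.15625, 2.34375, 2.53125, 2.71875, 2.90625.
r(1.59375) ≈ 1.6105, r(1.78125) ≈ 1.6677, r(1.96875) ≈ 1.7230, r(2.15625) ≈ 1.7766, r(2.34375) ≈ 1.8286, r(2.53125) ≈ 1.8792, r(2.71875) ≈ 1.9284, r(2.90625) ≈ 1.9764.
Sum = Δs · [r(1.59375) + r(1.78125) + r(1.96875) + ...].
Sum ≈ 2.6982.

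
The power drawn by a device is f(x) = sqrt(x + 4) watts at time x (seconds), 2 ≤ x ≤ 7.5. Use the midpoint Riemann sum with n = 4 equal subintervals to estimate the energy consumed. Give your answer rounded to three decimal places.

Δx = (7.5 − 2)/4 = 1.375.
Midpoints: 2.6875, 4.0625, 5.4375, 6.8125.
f(2.6875) ≈ 2.586, f(4.0625) ≈ 2.839, f(5.4375) ≈ 3.072, f(6.8125) ≈ 3.288.
Sum = Δx · [f(2.6875) + f(4.0625) + f(5.4375) + f(6.8125)].
Sum ≈ 16.205.

16.205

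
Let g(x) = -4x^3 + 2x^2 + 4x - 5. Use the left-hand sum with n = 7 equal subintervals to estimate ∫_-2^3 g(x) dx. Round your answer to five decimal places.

-19.08163

Δx = (3 − (-2))/7 = 5/7.
Left endpoints: -2, -9/7, -4/7, 1/7, 6/7, 11/7, 16/7.
g(-2) = 27, g(-9/7) = 571/343, g(-4/7) = -2019/343, g(1/7) = -1509/343, g(6/7) = -899/343, g(11/7) = -3189/343, g(16/7) = -11379/343.
Sum = Δx · [g(-2) + g(-9/7) + g(-4/7) + ...].
Sum ≈ -19.08163.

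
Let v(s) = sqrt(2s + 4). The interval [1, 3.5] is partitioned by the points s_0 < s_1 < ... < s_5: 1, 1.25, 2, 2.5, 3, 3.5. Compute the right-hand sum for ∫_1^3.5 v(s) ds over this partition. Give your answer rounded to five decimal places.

7.49815

Subinterval widths: 0.25, 0.75, 0.5, 0.5, 0.5.
Right endpoints: 1.25, 2, 2.5, 3, 3.5.
v(1.25) ≈ 2.54951, v(2) ≈ 2.82843, v(2.5) ≈ 3.00000, v(3) ≈ 3.16228, v(3.5) ≈ 3.31662.
Sum = Σ Δs_i · v(s_i).
Sum ≈ 7.49815.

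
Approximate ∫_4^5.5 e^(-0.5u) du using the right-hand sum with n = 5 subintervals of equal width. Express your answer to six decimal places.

0.132371

Δu = (5.5 − 4)/5 = 0.3.
Right endpoints: 4.3, 4.6, 4.9, 5.2, 5.5.
f(4.3) ≈ 0.116484, f(4.6) ≈ 0.100259, f(4.9) ≈ 0.086294, f(5.2) ≈ 0.074274, f(5.5) ≈ 0.063928.
Sum = Δu · [f(4.3) + f(4.6) + f(4.9) + f(5.2) + f(5.5)].
Sum ≈ 0.132371.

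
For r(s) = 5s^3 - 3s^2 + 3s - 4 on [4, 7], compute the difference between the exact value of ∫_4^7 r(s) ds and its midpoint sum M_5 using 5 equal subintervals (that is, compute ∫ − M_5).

Exact integral: ∫_4^7 r(s) ds = 2439.75.
M_5 = 2432.595.
Error = 2439.75 − 2432.595 = 7.155.

7.155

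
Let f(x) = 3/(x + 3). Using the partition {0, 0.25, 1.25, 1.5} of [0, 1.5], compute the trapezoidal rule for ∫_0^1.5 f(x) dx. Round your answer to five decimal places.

Subinterval widths: 0.25, 1, 0.25.
f(0) = 1, f(0.25) = 12/13, f(1.25) = 12/17, f(1.5) = 2/3.
On each subinterval the trapezoid contributes (Δx_i/2)·[f(x_{i-1}) + f(x_i)].
Sum ≈ 1.22643.

1.22643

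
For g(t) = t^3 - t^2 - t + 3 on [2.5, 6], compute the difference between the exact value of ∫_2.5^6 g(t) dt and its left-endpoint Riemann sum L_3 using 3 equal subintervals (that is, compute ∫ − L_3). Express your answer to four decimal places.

88.1603

Exact integral: ∫_2.5^6 g(t) dt ≈ 243.067708.
L_3 ≈ 154.907407.
Error ≈ 243.067708 − 154.907407 ≈ 88.1603.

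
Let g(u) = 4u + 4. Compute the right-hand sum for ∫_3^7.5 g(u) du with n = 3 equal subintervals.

126

Δu = (7.5 − 3)/3 = 1.5.
Right endpoints: 4.5, 6, 7.5.
g(4.5) = 22, g(6) = 28, g(7.5) = 34.
Sum = Δu · [g(4.5) + g(6) + g(7.5)].
Sum = 126.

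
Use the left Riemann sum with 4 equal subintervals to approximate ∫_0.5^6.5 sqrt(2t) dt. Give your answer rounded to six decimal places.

13.212043

Δt = (6.5 − 0.5)/4 = 1.5.
Left endpoints: 0.5, 2, 3.5, 5.
f(0.5) ≈ 1.000000, f(2) ≈ 2.000000, f(3.5) ≈ 2.645751, f(5) ≈ 3.162278.
Sum = Δt · [f(0.5) + f(2) + f(3.5) + f(5)].
Sum ≈ 13.212043.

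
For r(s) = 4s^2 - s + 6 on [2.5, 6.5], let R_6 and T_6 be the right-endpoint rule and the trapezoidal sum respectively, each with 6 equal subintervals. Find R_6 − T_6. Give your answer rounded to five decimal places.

46.66667

R_6 ≈ 399.1851852.
T_6 ≈ 352.5185185.
R_6 − T_6 ≈ 46.66667.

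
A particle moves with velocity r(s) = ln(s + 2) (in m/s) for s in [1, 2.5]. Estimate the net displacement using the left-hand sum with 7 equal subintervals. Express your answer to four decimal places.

Δs = (2.5 − 1)/7 = 3/14.
Left endpoints: 1, 17/14, 10/7, 23/14, 13/7, 29/14, 16/7.
r(1) ≈ 1.0986, r(17/14) ≈ 1.1676, r(10/7) ≈ 1.2321, r(23/14) ≈ 1.2928, r(13/7) ≈ 1.3499, r(29/14) ≈ 1.4040, r(16/7) ≈ 1.4553.
Sum = Δs · [r(1) + r(17/14) + r(10/7) + ...].
Sum ≈ 1.9286.

1.9286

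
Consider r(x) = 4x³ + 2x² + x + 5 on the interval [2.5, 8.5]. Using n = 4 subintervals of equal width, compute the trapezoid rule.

5796

Δx = (8.5 − 2.5)/4 = 1.5.
r(2.5) = 82.5, r(4) = 297, r(5.5) = 736.5, r(7) = 1482, r(8.5) = 2614.5.
T_4 = (Δx/2)·[r(x_0) + 2r(x_1) + 2r(x_2) + 2r(x_3) + r(x_4)].
Sum = 5796.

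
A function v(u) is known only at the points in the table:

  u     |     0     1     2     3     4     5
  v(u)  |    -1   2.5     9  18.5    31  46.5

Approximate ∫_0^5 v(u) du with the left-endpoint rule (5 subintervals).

60

Δu = 1.
Sum = 1·[(-1) + 2.5 + 9 + 18.5 + 31] = 60.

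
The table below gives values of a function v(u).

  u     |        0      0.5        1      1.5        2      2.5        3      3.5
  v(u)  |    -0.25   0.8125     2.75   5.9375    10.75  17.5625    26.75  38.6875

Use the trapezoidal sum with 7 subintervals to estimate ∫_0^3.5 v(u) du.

Δu = 0.5.
T_7 = (0.5/2)·[(-0.25) + 2·0.8125 + 2·2.75 + 2·5.9375 + 2·10.75 + 2·17.5625 + 2·26.75 + 38.6875] = 41.890625.

41.890625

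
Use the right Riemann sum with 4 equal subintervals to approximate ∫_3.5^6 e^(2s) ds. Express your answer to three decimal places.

Δs = (6 − 3.5)/4 = 0.625.
Right endpoints: 4.125, 4.75, 5.375, 6.
f(4.125) ≈ 3827.626, f(4.75) ≈ 13359.727, f(5.375) ≈ 46630.028, f(6) ≈ 162754.791.
Sum = Δs · [f(4.125) + f(4.75) + f(5.375) + f(6)].
Sum ≈ 141607.608.

141607.608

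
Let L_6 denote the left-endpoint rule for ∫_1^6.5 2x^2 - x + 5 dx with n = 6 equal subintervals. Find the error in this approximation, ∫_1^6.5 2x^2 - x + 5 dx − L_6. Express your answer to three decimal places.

33.751

Exact integral: ∫_1^6.5 f(x) dx ≈ 189.29167.
L_6 ≈ 155.54051.
Error ≈ 189.29167 − 155.54051 ≈ 33.751.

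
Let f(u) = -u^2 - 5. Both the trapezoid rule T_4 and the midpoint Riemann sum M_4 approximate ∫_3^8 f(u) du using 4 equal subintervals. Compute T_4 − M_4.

-1.953125

T_4 = -187.96875.
M_4 = -186.015625.
T_4 − M_4 = -1.953125.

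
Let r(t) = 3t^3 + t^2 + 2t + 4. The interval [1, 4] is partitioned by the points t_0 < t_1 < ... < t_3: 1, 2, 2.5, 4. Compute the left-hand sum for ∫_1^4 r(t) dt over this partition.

Subinterval widths: 1, 0.5, 1.5.
Left endpoints: 1, 2, 2.5.
r(1) = 10, r(2) = 36, r(2.5) = 62.125.
Sum = Σ Δt_i · r(t_i).
Sum = 121.1875.

121.1875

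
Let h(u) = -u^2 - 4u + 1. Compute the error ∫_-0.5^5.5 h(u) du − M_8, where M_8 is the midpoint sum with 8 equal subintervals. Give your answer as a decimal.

Exact integral: ∫_-0.5^5.5 h(u) du = -109.5.
M_8 = -109.21875.
Error = -109.5 − (-109.21875) = -0.28125.

-0.28125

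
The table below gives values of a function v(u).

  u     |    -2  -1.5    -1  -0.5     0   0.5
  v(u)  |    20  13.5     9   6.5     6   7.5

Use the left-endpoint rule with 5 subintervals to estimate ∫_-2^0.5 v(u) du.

Δu = 0.5.
Sum = 0.5·[20 + 13.5 + 9 + 6.5 + 6] = 27.5.

27.5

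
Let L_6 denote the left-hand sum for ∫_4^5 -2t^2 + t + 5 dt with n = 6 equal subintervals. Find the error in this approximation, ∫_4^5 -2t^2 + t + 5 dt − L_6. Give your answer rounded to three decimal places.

-1.407

Exact integral: ∫_4^5 f(t) dt ≈ -31.16667.
L_6 ≈ -29.75926.
Error ≈ -31.16667 − (-29.75926) ≈ -1.407.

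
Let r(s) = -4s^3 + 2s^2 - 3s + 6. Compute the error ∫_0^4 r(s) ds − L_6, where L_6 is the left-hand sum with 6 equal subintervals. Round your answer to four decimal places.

Exact integral: ∫_0^4 r(s) ds ≈ -213.333333.
L_6 ≈ -141.185185.
Error ≈ -213.333333 − (-141.185185) ≈ -72.1481.

-72.1481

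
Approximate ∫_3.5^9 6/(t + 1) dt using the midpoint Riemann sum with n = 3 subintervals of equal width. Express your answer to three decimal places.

Δt = (9 − 3.5)/3 = 11/6.
Midpoints: 53/12, 6.25, 97/12.
f(53/12) = 72/65, f(6.25) = 24/29, f(97/12) = 72/109.
Sum = Δt · [f(53/12) + f(6.25) + f(97/12)].
Sum ≈ 4.759.

4.759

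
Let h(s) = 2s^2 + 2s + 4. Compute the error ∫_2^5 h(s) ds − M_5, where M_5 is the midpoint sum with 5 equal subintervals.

Exact integral: ∫_2^5 h(s) ds = 111.
M_5 = 110.82.
Error = 111 − 110.82 = 0.18.

0.18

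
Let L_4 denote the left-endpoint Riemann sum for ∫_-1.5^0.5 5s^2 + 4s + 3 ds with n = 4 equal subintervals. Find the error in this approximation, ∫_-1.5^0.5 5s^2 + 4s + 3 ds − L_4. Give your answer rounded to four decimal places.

-0.9167

Exact integral: ∫_-1.5^0.5 f(s) ds ≈ 7.833333.
L_4 = 8.75.
Error ≈ 7.833333 − 8.75 ≈ -0.9167.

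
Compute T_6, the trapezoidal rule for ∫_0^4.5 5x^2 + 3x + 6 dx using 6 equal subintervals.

211.359375

Δx = (4.5 − 0)/6 = 0.75.
f(0) = 6, f(0.75) = 11.0625, f(1.5) = 21.75, f(2.25) = 38.0625, f(3) = 60, f(3.75) = 87.5625, f(4.5) = 120.75.
T_6 = (Δx/2)·[f(x_0) + 2f(x_1) + ... + 2f(x_{5}) + f(x_6)].
Sum = 211.359375.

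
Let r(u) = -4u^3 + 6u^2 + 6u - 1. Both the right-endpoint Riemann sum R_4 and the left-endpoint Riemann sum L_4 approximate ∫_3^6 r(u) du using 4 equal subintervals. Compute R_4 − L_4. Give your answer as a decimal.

-432

R_4 = -988.5.
L_4 = -556.5.
R_4 − L_4 = -432.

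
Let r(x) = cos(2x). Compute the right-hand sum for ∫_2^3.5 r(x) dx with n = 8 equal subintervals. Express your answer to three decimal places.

0.831

Δx = (3.5 − 2)/8 = 0.1875.
Right endpoints: 2.1875, 2.375, 2.5625, 2.75, 2.9375, 3.125, 3.3125, 3.5.
r(2.1875) ≈ -0.331, r(2.375) ≈ 0.038, r(2.5625) ≈ 0.401, r(2.75) ≈ 0.709, r(2.9375) ≈ 0.918, r(3.125) ≈ 0.999, r(3.3125) ≈ 0.942, r(3.5) ≈ 0.754.
Sum = Δx · [r(2.1875) + r(2.375) + r(2.5625) + ...].
Sum ≈ 0.831.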